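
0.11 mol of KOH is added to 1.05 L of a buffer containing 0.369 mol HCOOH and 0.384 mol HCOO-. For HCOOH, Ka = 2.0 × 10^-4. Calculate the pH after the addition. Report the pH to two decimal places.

OH- converts HCOOH to HCOO-: HCOOH → 0.259 mol, HCOO- → 0.494 mol.
pKa = −log(2.0 × 10^-4) = 3.699
pH = pKa + log([A⁻]/[HA]) = 3.699 + log(0.494/0.259) = 3.699 +0.280

pH = 3.98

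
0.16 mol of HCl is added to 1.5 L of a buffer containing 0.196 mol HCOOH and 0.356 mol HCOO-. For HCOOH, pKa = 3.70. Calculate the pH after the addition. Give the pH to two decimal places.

Added H+ converts HCOO- to HCOOH: HCOOH → 0.356 mol, HCOO- → 0.196 mol.
pH = pKa + log([A⁻]/[HA]) = 3.70 + log(0.196/0.356) = 3.70 -0.259

pH = 3.44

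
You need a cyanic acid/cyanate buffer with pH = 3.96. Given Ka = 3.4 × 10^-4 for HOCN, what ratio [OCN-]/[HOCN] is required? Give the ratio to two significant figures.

pKa = -log(3.4 × 10^-4) = 3.469
pH = pKa + log(r) ⇒ log(r) = 3.96 − 3.469 = +0.491
r = [OCN-]/[HOCN] = 10^(+0.491) = 3.1

ratio = 3.1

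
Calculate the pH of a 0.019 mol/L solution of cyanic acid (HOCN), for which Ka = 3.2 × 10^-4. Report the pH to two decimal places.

HOCN ⇌ OCN- + H+
From the ICE table, Ka = [H+]²/(0.019 − [H+]) = 3.2 × 10^-4.
[H+] is not negligible relative to C₀; solve [H+]² + 0.00032·[H+] − 6.08e-06 = 0.
[H+] = (−Ka + √(Ka² + 4·Ka·C₀))/2 = 2.31 × 10^-3 M
pH = −log[H+] = −log(2.31 × 10^-3) = 2.64

pH = 2.64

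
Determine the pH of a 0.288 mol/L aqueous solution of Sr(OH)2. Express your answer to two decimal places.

Sr(OH)2 is a strong base (each formula unit releases 2 OH-); [OH-] = 0.576 M.
pOH = -log(0.576) = 0.24
pH = 14.00 - 0.24 = 13.76

pH = 13.76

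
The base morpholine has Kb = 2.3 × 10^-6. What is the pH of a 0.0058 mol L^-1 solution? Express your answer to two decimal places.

C4H8ONH + H2O ⇌ C4H8ONH2+ + OH-
Kb = [OH-]²/(0.0058 − [OH-]) = 2.3 × 10^-6
Neglecting [OH-] in the denominator: [OH-] = √(2.3 × 10^-6 × 0.0058) = 1.15 × 10^-4 M
pOH = 3.94, so pH = 14.00 − pOH = 10.06

pH = 10.06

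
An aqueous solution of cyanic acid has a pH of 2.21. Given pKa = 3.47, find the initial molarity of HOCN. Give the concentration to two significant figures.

C₀ = 1.2 × 10^-1 M

[H+] = 10^(-2.21) = 6.17 × 10^-3 M = x
Ka = 10^(−3.47) = 3.39 × 10^-4
Ka = x²/(C₀ − x) ⇒ C₀ = x + x²/Ka
C₀ = 6.17 × 10^-3 + (6.17 × 10^-3)²/(3.39 × 10^-4) = 1.18 × 10^-1 M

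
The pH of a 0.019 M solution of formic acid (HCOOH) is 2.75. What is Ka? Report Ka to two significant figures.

Ka = 1.8 × 10^-4

[H+] = 10^(-2.75) = 1.78 × 10^-3 M
At equilibrium [HA] = 0.019 − 1.78 × 10^-3 = 1.72 × 10^-2 M
Ka = [H+][A-]/[HA] = (1.78 × 10^-3)² / 1.72 × 10^-2 = 1.8 × 10^-4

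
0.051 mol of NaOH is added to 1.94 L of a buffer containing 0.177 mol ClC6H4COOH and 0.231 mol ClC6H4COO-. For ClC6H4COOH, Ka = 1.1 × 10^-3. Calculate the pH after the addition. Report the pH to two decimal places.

pH = 3.31

After neutralization: n(ClC6H4COOH) = 0.126 mol, n(ClC6H4COO-) = 0.282 mol.
pKa = −log(1.1 × 10^-3) = 2.959
pH = pKa + log(n_ClC6H4COO-/n_ClC6H4COOH) = 2.959 + log(0.282/0.126) = 2.959 + (+0.350)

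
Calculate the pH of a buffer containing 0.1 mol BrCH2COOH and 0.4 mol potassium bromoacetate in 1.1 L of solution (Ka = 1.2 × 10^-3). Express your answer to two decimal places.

pKa = −log(1.2 × 10^-3) = 2.921
Henderson–Hasselbalch: pH = pKa + log([BrCH2COO-]/[BrCH2COOH]) = 2.921 + log(0.4/0.1)
pH = 2.921 + (+0.602) = 3.52

pH = 3.52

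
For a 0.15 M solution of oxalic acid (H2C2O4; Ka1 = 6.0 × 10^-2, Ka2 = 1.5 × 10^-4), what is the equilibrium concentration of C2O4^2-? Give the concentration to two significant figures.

First ionization gives [H+] ≈ [HC2O4-] = 6.95 × 10^-2 M.
Second step: Ka2 = [H+][C2O4^2-]/[HC2O4-] ≈ [C2O4^2-] (since [H+] ≈ [HC2O4-]).
So [C2O4^2-] ≈ Ka2.

1.5 × 10^-4 M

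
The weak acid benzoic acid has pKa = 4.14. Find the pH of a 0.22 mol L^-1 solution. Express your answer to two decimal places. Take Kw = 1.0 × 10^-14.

pH = 2.40

C6H5COOH ⇌ C6H5COO- + H+
Ka = 10^(−4.14) = 7.24 × 10^-5
Ka = x²/(0.22 − x) = 7.24 × 10^-5
Since Ka ≪ C₀, x ≈ √(Ka·C₀) = 3.99 × 10^-3 M.
pH = −log[H+] = −log(3.99 × 10^-3) = 2.40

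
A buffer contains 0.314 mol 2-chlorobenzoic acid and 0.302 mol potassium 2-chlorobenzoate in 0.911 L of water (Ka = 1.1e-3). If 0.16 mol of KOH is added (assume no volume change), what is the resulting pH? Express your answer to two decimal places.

pH = 3.44

After neutralization: n(ClC6H4COOH) = 0.154 mol, n(ClC6H4COO-) = 0.462 mol.
pKa = −log(1.1 × 10^-3) = 2.959
pH = pKa + log([A⁻]/[HA]) = 2.959 + log(0.462/0.154) = 2.959 +0.477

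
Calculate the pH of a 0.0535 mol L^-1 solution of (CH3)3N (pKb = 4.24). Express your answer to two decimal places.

pH = 11.24

(CH3)3N + H2O ⇌ (CH3)3NH+ + OH-
Kb = 10^(−4.24) = 5.75 × 10^-5
Kb = [OH-]²/(0.0535 − [OH-]) = 5.75 × 10^-5
Neglecting [OH-] in the denominator: [OH-] = √(5.75 × 10^-5 × 0.0535) = 1.75 × 10^-3 M
([OH-]/C₀ = 3.3% < 5%, so the approximation holds.)
pOH = 2.76, so pH = 14.00 − pOH = 11.24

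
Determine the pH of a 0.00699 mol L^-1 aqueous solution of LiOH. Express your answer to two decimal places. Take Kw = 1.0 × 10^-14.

pH = 11.84

LiOH is a strong base; [OH-] = 0.00699 M.
pOH = -log(0.00699) = 2.16
pH = 14.00 - 2.16 = 11.84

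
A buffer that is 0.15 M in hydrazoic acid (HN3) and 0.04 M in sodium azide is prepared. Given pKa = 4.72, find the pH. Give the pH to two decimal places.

Using pH = pKa + log([base]/[acid]) with [base]/[acid] = 0.04/0.15:
pH = 4.72 + (-0.574) = 4.15

pH = 4.15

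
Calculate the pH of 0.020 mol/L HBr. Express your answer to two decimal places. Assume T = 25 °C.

HBr is a strong acid and dissociates completely, so [H+] = 0.020 M.
pH = -log(0.02) = 1.70

pH = 1.70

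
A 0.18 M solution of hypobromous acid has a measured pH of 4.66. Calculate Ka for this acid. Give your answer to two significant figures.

Ka = 2.7 × 10^-9

[H+] = 10^(-4.66) = 2.19 × 10^-5 M
At equilibrium [HA] = 0.18 − 2.19 × 10^-5 = 1.80 × 10^-1 M
Ka = [H+][A-]/[HA] = (2.19 × 10^-5)² / 1.80 × 10^-1 = 2.7 × 10^-9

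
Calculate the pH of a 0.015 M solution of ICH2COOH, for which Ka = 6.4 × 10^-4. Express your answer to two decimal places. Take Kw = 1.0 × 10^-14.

pH = 2.55

ICH2COOH ⇌ ICH2COO- + H+
From the ICE table, Ka = [H+]²/(0.015 − [H+]) = 6.4 × 10^-4.
Here C₀/Ka ≈ 23.4, so the small-[H+] approximation fails. Use the quadratic:
[H+] = [−0.00064 + √(0.00064² + 3.84e-05)]/2 = 2.79 × 10^-3 M
pH = −log[H+] = −log(2.79 × 10^-3) = 2.55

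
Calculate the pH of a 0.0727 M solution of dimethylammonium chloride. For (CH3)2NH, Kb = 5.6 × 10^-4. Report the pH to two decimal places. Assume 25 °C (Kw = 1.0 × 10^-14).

(CH3)2NH2+ is the conjugate acid of the weak base (CH3)2NH.
Ka = Kw/Kb = 1.0×10^-14 / 5.6 × 10^-4 = 1.79 × 10^-11
From the ICE table, Ka = x²/(0.0727 − x) = 1.79 × 10^-11.
Neglecting x in the denominator: x = √(1.79 × 10^-11 × 0.0727) = 1.14 × 10^-6 M
(x/C₀ = 0.0016% < 5%, so the approximation holds.)
pH = −log(1.14 × 10^-6) = 5.94

pH = 5.94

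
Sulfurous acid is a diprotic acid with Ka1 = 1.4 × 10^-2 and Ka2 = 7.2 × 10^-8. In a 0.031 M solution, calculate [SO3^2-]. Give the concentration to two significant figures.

First ionization gives [H+] ≈ [HSO3-] = 1.50 × 10^-2 M.
Second step: Ka2 = [H+][SO3^2-]/[HSO3-] ≈ [SO3^2-] (since [H+] ≈ [HSO3-]).
So [SO3^2-] ≈ Ka2.

7.2 × 10^-8 M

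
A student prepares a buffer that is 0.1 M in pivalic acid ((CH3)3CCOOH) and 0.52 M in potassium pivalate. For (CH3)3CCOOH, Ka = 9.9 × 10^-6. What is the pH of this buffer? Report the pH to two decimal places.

pKa = −log(9.9 × 10^-6) = 5.004
Using pH = pKa + log([base]/[acid]) with [base]/[acid] = 0.52/0.1:
pH = 5.004 + (+0.716) = 5.72

pH = 5.72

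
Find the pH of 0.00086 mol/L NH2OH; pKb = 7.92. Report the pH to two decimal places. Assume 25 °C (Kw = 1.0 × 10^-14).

pH = 8.51

NH2OH + H2O ⇌ NH3OH+ + OH-
Kb = 10^(−7.92) = 1.20 × 10^-8
Kb = [OH-]²/(0.00086 − [OH-]) = 1.20 × 10^-8
Neglecting [OH-] in the denominator: [OH-] = √(1.20 × 10^-8 × 0.00086) = 3.21 × 10^-6 M
([OH-]/C₀ = 0.37% < 5%, so the approximation holds.)
pOH = −log(3.21 × 10^-6) = 5.49; pH = 14.00 − 5.49 = 8.51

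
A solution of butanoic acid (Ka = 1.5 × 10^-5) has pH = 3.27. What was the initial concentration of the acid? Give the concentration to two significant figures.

C₀ = 2.0 × 10^-2 M

[H+] = 10^(-3.27) = 5.37 × 10^-4 M = x
Ka = x²/(C₀ − x) ⇒ C₀ = x + x²/Ka
C₀ = 5.37 × 10^-4 + (5.37 × 10^-4)²/(1.5 × 10^-5) = 1.98 × 10^-2 M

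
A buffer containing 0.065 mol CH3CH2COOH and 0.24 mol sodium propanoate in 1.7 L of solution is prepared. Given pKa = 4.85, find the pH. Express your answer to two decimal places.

pH = 5.42

Using pH = pKa + log([base]/[acid]) with [base]/[acid] = 0.24/0.065:
pH = 4.85 + (+0.567) = 5.42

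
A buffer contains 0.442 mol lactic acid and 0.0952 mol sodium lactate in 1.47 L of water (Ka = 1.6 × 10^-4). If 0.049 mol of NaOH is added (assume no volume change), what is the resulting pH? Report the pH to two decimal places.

OH- converts CH3CH(OH)COOH to CH3CH(OH)COO-: CH3CH(OH)COOH → 0.393 mol, CH3CH(OH)COO- → 0.144 mol.
pKa = −log(1.6 × 10^-4) = 3.796
pH = pKa + log([A⁻]/[HA]) = 3.796 + log(0.144/0.393) = 3.796 -0.436

pH = 3.36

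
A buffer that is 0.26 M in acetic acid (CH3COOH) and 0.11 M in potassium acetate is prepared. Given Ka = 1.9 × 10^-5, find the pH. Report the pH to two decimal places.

pKa = −log(1.9 × 10^-5) = 4.721
Henderson–Hasselbalch: pH = pKa + log([CH3COO-]/[CH3COOH]) = 4.721 + log(0.11/0.26)
pH = 4.721 + (-0.374) = 4.35

pH = 4.35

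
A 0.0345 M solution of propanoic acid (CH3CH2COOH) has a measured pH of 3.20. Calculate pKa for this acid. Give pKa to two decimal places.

pKa = 4.93

[H+] = 10^(-3.20) = 6.31 × 10^-4 M
At equilibrium [HA] = 0.0345 − 6.31 × 10^-4 = 3.39 × 10^-2 M
Ka = [H+][A-]/[HA] = (6.31 × 10^-4)² / 3.39 × 10^-2 = 1.17 × 10^-5
pKa = -log(1.17 × 10^-5) = 4.93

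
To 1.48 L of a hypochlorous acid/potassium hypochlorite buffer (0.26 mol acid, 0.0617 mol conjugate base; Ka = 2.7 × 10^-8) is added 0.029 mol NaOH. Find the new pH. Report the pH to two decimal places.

OH- converts HOCl to OCl-: HOCl → 0.231 mol, OCl- → 0.0907 mol.
pKa = −log(2.7 × 10^-8) = 7.569
Henderson–Hasselbalch with mole ratio 0.0907/0.231: pH = 7.569 + (-0.406)

pH = 7.16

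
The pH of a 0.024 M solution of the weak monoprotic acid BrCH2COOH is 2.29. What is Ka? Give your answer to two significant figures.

Ka = 1.4 × 10^-3

[H+] = 10^(-2.29) = 5.13 × 10^-3 M
At equilibrium [HA] = 0.024 − 5.13 × 10^-3 = 1.89 × 10^-2 M
Ka = [H+][A-]/[HA] = (5.13 × 10^-3)² / 1.89 × 10^-2 = 1.4 × 10^-3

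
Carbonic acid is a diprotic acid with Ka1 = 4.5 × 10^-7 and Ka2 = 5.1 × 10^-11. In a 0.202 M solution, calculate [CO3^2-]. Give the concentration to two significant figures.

First ionization gives [H+] ≈ [HCO3-] = 3.01 × 10^-4 M.
Second step: Ka2 = [H+][CO3^2-]/[HCO3-] ≈ [CO3^2-] (since [H+] ≈ [HCO3-]).
So [CO3^2-] ≈ Ka2.

5.1 × 10^-11 M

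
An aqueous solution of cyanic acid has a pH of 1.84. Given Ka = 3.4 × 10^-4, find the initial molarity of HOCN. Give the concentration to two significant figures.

C₀ = 6.3 × 10^-1 M

[H+] = 10^(-1.84) = 1.45 × 10^-2 M = x
Ka = x²/(C₀ − x) ⇒ C₀ = x + x²/Ka
C₀ = 1.45 × 10^-2 + (1.45 × 10^-2)²/(3.4 × 10^-4) = 6.33 × 10^-1 M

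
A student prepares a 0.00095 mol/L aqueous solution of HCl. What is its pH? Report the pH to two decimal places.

pH = 3.02

HCl is a strong acid and dissociates completely, so [H+] = 0.00095 M.
pH = -log(0.00095) = 3.02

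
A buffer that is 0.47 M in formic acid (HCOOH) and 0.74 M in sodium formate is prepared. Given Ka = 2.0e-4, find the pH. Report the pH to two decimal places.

pKa = −log(2.0 × 10^-4) = 3.699
pH = pKa + log([A⁻]/[HA]) = 3.699 + log(0.74/0.47)
pH = 3.699 + (+0.197) = 3.90

pH = 3.90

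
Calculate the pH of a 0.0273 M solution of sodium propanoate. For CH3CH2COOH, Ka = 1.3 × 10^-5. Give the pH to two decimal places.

CH3CH2COO- is the conjugate base of the weak acid CH3CH2COOH.
Kb = Kw/Ka = 1.0×10^-14 / 1.3 × 10^-5 = 7.69 × 10^-10
Kb = x²/(0.0273 − x) = 7.69 × 10^-10
Since Kb ≪ C₀, x ≈ √(Kb·C₀) = 4.58 × 10^-6 M.
pOH = 5.34, so pH = 14.00 − pOH = 8.66

pH = 8.66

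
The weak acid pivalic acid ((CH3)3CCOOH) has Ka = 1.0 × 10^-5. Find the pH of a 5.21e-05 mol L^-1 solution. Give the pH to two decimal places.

pH = 4.74

(CH3)3CCOOH ⇌ (CH3)3CCOO- + H+
Ka = [H+]²/(5.21e-05 − [H+]) = 1.0 × 10^-5
Here C₀/Ka ≈ 5.21, so the small-[H+] approximation fails. Use the quadratic:
[H+] = [−1e-05 + √(1e-05² + 2.08e-09)]/2 = 1.84 × 10^-5 M
pH = −log[H+] = −log(1.84 × 10^-5) = 4.74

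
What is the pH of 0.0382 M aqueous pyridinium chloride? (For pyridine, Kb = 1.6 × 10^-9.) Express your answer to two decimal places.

C5H5NH+ is the conjugate acid of the weak base C5H5N.
Ka = Kw/Kb = 1.0×10^-14 / 1.6 × 10^-9 = 6.25 × 10^-6
From the ICE table, Ka = [H+]²/(0.0382 − [H+]) = 6.25 × 10^-6.
Since Ka ≪ C₀, [H+] ≈ √(Ka·C₀) = 4.89 × 10^-4 M.
Check: 1.3% ionized — well under 5%, approximation valid.
pH = −log(4.89 × 10^-4) = 3.31

pH = 3.31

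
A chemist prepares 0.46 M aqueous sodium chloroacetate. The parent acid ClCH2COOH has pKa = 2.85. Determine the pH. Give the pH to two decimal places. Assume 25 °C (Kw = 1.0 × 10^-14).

ClCH2COO- is the conjugate base of the weak acid ClCH2COOH.
Ka = 10^(−2.85) = 1.41 × 10^-3
Kb = Kw/Ka = 1.0×10^-14 / 1.41 × 10^-3 = 7.09 × 10^-12
From the ICE table, Kb = x²/(0.46 − x) = 7.09 × 10^-12.
Assume x ≪ 0.46: x ≈ √(7.09 × 10^-12 × 0.46) = 1.81 × 10^-6 M
(x/C₀ = 0.00039% < 5%, so the approximation holds.)
pOH = 5.74, so pH = 14.00 − pOH = 8.26

pH = 8.26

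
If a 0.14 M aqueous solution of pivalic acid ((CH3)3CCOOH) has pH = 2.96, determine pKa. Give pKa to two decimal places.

[H+] = 10^(-2.96) = 1.10 × 10^-3 M
At equilibrium [HA] = 0.14 − 1.10 × 10^-3 = 1.39 × 10^-1 M
Ka = [H+][A-]/[HA] = (1.10 × 10^-3)² / 1.39 × 10^-1 = 8.71 × 10^-6
pKa = -log(8.71 × 10^-6) = 5.06

pKa = 5.06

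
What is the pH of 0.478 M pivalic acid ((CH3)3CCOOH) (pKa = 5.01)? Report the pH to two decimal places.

(CH3)3CCOOH ⇌ (CH3)3CCOO- + H+
Ka = 10^(−5.01) = 9.77 × 10^-6
From the ICE table, Ka = x²/(0.478 − x) = 9.77 × 10^-6.
Since Ka ≪ C₀, x ≈ √(Ka·C₀) = 2.16 × 10^-3 M.
pH = −log(2.16 × 10^-3) = 2.67

pH = 2.67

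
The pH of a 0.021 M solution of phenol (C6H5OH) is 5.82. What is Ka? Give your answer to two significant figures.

Ka = 1.1 × 10^-10

[H+] = 10^(-5.82) = 1.51 × 10^-6 M
At equilibrium [HA] = 0.021 − 1.51 × 10^-6 = 2.10 × 10^-2 M
Ka = [H+][A-]/[HA] = (1.51 × 10^-6)² / 2.10 × 10^-2 = 1.1 × 10^-10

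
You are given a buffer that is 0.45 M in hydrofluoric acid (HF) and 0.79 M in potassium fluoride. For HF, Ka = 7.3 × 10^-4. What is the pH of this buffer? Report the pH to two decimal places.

pH = 3.38

pKa = −log(7.3 × 10^-4) = 3.137
pH = pKa + log([A⁻]/[HA]) = 3.137 + log(0.79/0.45)
pH = 3.137 + (+0.244) = 3.38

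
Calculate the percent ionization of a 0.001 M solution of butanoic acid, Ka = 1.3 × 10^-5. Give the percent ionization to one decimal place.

10.8%

CH3(CH2)2COOH ⇌ CH3(CH2)2COO- + H+; let x = [H+] at equilibrium.
Solve x² + 1.3e-05x − 1.3e-08 = 0 → x = 1.08 × 10^-4 M
% ionization = x/C₀ × 100% = 1.08 × 10^-4/0.001 × 100% = 10.8%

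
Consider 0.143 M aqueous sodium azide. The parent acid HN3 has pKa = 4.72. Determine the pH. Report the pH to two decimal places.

N3- is the conjugate base of the weak acid HN3.
Ka = 10^(−4.72) = 1.91 × 10^-5
Kb = Kw/Ka = 1.0×10^-14 / 1.91 × 10^-5 = 5.24 × 10^-10
Kb = x²/(0.143 − x) = 5.24 × 10^-10
Assume x ≪ 0.143: x ≈ √(5.24 × 10^-10 × 0.143) = 8.66 × 10^-6 M
Check: 0.0061% ionized — well under 5%, approximation valid.
pOH = −log(8.66 × 10^-6) = 5.06; pH = 14.00 − 5.06 = 8.94

pH = 8.94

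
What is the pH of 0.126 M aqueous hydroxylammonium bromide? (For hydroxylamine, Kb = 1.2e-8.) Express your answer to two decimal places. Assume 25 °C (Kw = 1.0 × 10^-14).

NH3OH+ is the conjugate acid of the weak base NH2OH.
Ka = Kw/Kb = 1.0×10^-14 / 1.2 × 10^-8 = 8.33 × 10^-7
Ka = x²/(0.126 − x) = 8.33 × 10^-7
Since Ka ≪ C₀, x ≈ √(Ka·C₀) = 3.24 × 10^-4 M.
Check: 0.26% ionized — well under 5%, approximation valid.
pH = −log(3.24 × 10^-4) = 3.49

pH = 3.49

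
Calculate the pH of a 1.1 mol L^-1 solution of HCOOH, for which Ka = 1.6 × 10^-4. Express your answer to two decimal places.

HCOOH ⇌ HCOO- + H+
From the ICE table, Ka = x²/(1.1 − x) = 1.6 × 10^-4.
Neglecting x in the denominator: x = √(1.6 × 10^-4 × 1.1) = 1.33 × 10^-2 M
pH = −log[H+] = −log(1.33 × 10^-2) = 1.88

pH = 1.88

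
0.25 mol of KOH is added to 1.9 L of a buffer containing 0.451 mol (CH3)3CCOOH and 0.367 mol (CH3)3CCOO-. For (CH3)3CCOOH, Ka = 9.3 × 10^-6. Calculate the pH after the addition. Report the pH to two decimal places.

After neutralization: n((CH3)3CCOOH) = 0.201 mol, n((CH3)3CCOO-) = 0.617 mol.
pKa = −log(9.3 × 10^-6) = 5.032
Henderson–Hasselbalch with mole ratio 0.617/0.201: pH = 5.032 + (+0.487)

pH = 5.52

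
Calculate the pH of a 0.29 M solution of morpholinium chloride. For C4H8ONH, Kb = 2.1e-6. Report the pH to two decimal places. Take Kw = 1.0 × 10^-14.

pH = 4.43

C4H8ONH2+ is the conjugate acid of the weak base C4H8ONH.
Ka = Kw/Kb = 1.0×10^-14 / 2.1 × 10^-6 = 4.76 × 10^-9
Let x = [H+] at equilibrium. Ka = x²/(0.29 − x).
Since Ka ≪ C₀, x ≈ √(Ka·C₀) = 3.72 × 10^-5 M.
pH = −log[H+] = −log(3.72 × 10^-5) = 4.43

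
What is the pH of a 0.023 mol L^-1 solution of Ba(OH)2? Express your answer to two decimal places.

Ba(OH)2 is a strong base (each formula unit releases 2 OH-); [OH-] = 0.046 M.
pOH = -log(0.046) = 1.34
pH = 14.00 - 1.34 = 12.66

pH = 12.66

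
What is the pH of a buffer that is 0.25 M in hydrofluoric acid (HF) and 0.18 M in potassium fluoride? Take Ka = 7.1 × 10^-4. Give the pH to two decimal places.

pKa = −log(7.1 × 10^-4) = 3.149
Using pH = pKa + log([base]/[acid]) with [base]/[acid] = 0.18/0.25:
pH = 3.149 + (-0.143) = 3.01

pH = 3.01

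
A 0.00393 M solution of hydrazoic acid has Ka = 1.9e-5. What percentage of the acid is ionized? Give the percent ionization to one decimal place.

6.7%

HN3 ⇌ N3- + H+; let x = [H+] at equilibrium.
Ka = x²/(C₀ − x); solving the quadratic gives x = 2.64 × 10^-4 M.
Fraction ionized = 2.64 × 10^-4 / 0.00393 = 0.0672 → 6.7%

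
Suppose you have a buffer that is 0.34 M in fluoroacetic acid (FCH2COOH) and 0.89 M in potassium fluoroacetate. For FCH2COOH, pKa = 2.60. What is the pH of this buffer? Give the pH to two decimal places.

pH = 3.02

Using pH = pKa + log([base]/[acid]) with [base]/[acid] = 0.89/0.34:
pH = 2.60 + (+0.418) = 3.02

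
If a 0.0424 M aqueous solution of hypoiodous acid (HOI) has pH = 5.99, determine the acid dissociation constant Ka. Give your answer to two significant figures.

Ka = 2.5 × 10^-11

[H+] = 10^(-5.99) = 1.02 × 10^-6 M
At equilibrium [HA] = 0.0424 − 1.02 × 10^-6 = 4.24 × 10^-2 M
Ka = [H+][A-]/[HA] = (1.02 × 10^-6)² / 4.24 × 10^-2 = 2.5 × 10^-11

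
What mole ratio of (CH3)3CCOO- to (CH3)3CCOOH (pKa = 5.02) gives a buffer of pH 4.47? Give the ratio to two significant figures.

pH = pKa + log(r) ⇒ log(r) = 4.47 − 5.02 = -0.55
r = [(CH3)3CCOO-]/[(CH3)3CCOOH] = 10^(-0.55) = 0.282

ratio = 0.28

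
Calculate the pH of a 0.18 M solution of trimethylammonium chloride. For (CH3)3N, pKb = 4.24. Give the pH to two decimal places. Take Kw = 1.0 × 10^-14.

(CH3)3NH+ is the conjugate acid of the weak base (CH3)3N.
Kb = 10^(−4.24) = 5.75 × 10^-5
Ka = Kw/Kb = 1.0×10^-14 / 5.75 × 10^-5 = 1.74 × 10^-10
From the ICE table, Ka = [H+]²/(0.18 − [H+]) = 1.74 × 10^-10.
Since Ka ≪ C₀, [H+] ≈ √(Ka·C₀) = 5.60 × 10^-6 M.
([H+]/C₀ = 0.0031% < 5%, so the approximation holds.)
pH = −log(5.60 × 10^-6) = 5.25

pH = 5.25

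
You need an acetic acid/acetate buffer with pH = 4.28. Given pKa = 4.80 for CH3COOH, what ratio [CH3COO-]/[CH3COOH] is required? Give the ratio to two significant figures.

pH = pKa + log(r) ⇒ log(r) = 4.28 − 4.80 = -0.52
r = [CH3COO-]/[CH3COOH] = 10^(-0.52) = 0.302

ratio = 0.30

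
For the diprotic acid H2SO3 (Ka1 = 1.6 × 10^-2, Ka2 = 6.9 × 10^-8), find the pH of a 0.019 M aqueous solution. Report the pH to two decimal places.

Since Ka1 ≫ Ka2, the first ionization dominates [H+].
Ka1 = x²/(0.019 − x) = 1.6 × 10^-2
Solving the quadratic: x = (−Ka1 + √(Ka1² + 4·Ka1·C₀))/2 = 1.12 × 10^-2 M
pH = −log(1.12 × 10^-2) = 1.95

pH = 1.95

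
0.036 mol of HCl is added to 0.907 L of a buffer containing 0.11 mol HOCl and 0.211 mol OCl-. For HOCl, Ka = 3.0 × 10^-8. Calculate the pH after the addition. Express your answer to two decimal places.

After neutralization: n(HOCl) = 0.146 mol, n(OCl-) = 0.175 mol.
pKa = −log(3.0 × 10^-8) = 7.523
Henderson–Hasselbalch with mole ratio 0.175/0.146: pH = 7.523 + (+0.079)

pH = 7.60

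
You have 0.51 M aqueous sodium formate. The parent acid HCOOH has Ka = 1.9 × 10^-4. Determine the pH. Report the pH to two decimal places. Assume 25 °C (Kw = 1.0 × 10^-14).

pH = 8.71

HCOO- is the conjugate base of the weak acid HCOOH.
Kb = Kw/Ka = 1.0×10^-14 / 1.9 × 10^-4 = 5.26 × 10^-11
From the ICE table, Kb = x²/(0.51 − x) = 5.26 × 10^-11.
Neglecting x in the denominator: x = √(5.26 × 10^-11 × 0.51) = 5.18 × 10^-6 M
(x/C₀ = 0.001% < 5%, so the approximation holds.)
pOH = 5.29, so pH = 14.00 − pOH = 8.71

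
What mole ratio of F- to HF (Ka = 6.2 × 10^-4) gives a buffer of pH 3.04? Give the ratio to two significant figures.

ratio = 0.68

pKa = -log(6.2 × 10^-4) = 3.208
pH = pKa + log(r) ⇒ log(r) = 3.04 − 3.208 = -0.168
r = [F-]/[HF] = 10^(-0.168) = 0.679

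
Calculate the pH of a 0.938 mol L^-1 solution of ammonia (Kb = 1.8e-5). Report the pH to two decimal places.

pH = 11.61

NH3 + H2O ⇌ NH4+ + OH-
From the ICE table, Kb = x²/(0.938 − x) = 1.8 × 10^-5.
Assume x ≪ 0.938: x ≈ √(1.8 × 10^-5 × 0.938) = 4.11 × 10^-3 M
Check: 0.44% ionized — well under 5%, approximation valid.
pOH = −log(4.11 × 10^-3) = 2.39; pH = 14.00 − 2.39 = 11.61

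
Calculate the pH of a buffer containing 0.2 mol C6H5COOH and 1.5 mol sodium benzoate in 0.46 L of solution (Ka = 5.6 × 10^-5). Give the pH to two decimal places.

pKa = −log(5.6 × 10^-5) = 4.252
Henderson–Hasselbalch: pH = pKa + log([C6H5COO-]/[C6H5COOH]) = 4.252 + log(1.5/0.2)
pH = 4.252 + (+0.875) = 5.13

pH = 5.13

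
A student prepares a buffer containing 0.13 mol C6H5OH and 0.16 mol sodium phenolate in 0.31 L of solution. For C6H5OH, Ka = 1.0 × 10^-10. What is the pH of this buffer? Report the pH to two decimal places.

pKa = −log(1.0 × 10^-10) = 10.000
Henderson–Hasselbalch: pH = pKa + log([C6H5O-]/[C6H5OH]) = 10.000 + log(0.16/0.13)
pH = 10.000 + (+0.090) = 10.09

pH = 10.09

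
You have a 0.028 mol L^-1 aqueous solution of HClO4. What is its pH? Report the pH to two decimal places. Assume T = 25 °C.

pH = 1.55

HClO4 is a strong acid and dissociates completely, so [H+] = 0.028 M.
pH = -log(0.028) = 1.55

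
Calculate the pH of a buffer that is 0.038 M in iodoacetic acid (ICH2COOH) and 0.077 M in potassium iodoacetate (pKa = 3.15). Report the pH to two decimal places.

Henderson–Hasselbalch: pH = pKa + log([ICH2COO-]/[ICH2COOH]) = 3.15 + log(0.077/0.038)
pH = 3.15 + (+0.307) = 3.46

pH = 3.46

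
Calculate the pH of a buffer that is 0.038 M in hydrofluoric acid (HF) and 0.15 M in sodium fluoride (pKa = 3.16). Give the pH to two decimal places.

pH = 3.76

Using pH = pKa + log([base]/[acid]) with [base]/[acid] = 0.15/0.038:
pH = 3.16 + (+0.596) = 3.76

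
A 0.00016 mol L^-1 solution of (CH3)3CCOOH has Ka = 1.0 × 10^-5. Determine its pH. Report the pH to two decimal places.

pH = 4.45

(CH3)3CCOOH ⇌ (CH3)3CCOO- + H+
Ka = x²/(0.00016 − x) = 1.0 × 10^-5
x is not negligible relative to C₀; solve x² + 1e-05·x − 1.6e-09 = 0.
x = [−1e-05 + √(1e-05² + 6.4e-09)]/2 = 3.53 × 10^-5 M
pH = −log[H+] = −log(3.53 × 10^-5) = 4.45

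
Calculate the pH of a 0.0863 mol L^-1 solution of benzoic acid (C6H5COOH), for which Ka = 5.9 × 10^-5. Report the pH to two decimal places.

C6H5COOH ⇌ C6H5COO- + H+
Ka = [H+]²/(0.0863 − [H+]) = 5.9 × 10^-5
Since Ka ≪ C₀, [H+] ≈ √(Ka·C₀) = 2.26 × 10^-3 M.
pH = −log(2.26 × 10^-3) = 2.65

pH = 2.65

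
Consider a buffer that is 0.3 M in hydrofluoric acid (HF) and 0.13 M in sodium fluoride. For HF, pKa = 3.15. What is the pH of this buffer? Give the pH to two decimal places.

Henderson–Hasselbalch: pH = pKa + log([F-]/[HF]) = 3.15 + log(0.13/0.3)
pH = 3.15 + (-0.363) = 2.79

pH = 2.79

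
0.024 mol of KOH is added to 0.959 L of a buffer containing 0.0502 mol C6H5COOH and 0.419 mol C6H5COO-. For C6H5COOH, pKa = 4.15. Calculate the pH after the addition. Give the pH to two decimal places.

OH- converts C6H5COOH to C6H5COO-: C6H5COOH → 0.0262 mol, C6H5COO- → 0.443 mol.
pH = pKa + log(n_C6H5COO-/n_C6H5COOH) = 4.15 + log(0.443/0.0262) = 4.15 + (+1.228)

pH = 5.38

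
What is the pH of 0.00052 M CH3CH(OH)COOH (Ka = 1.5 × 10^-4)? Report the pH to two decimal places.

pH = 3.67

CH3CH(OH)COOH ⇌ CH3CH(OH)COO- + H+
From the ICE table, Ka = [H+]²/(0.00052 − [H+]) = 1.5 × 10^-4.
Here C₀/Ka ≈ 3.47, so the small-[H+] approximation fails. Use the quadratic:
[H+] = [−0.00015 + √(0.00015² + 3.12e-07)]/2 = 2.14 × 10^-4 M
pH = −log[H+] = −log(2.14 × 10^-4) = 3.67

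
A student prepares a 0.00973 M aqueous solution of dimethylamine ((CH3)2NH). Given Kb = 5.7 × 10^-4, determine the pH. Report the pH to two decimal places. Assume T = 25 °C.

pH = 11.32

(CH3)2NH + H2O ⇌ (CH3)2NH2+ + OH-
From the ICE table, Kb = x²/(0.00973 − x) = 5.7 × 10^-4.
Here C₀/Kb ≈ 17.1, so the small-x approximation fails. Use the quadratic:
x = [−0.00057 + √(0.00057² + 2.22e-05)]/2 = 2.09 × 10^-3 M
pOH = 2.68, so pH = 14.00 − pOH = 11.32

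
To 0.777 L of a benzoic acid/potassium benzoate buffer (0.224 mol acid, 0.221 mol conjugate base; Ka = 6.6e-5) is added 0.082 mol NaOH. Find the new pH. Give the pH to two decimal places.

pH = 4.51

After neutralization: n(C6H5COOH) = 0.142 mol, n(C6H5COO-) = 0.303 mol.
pKa = −log(6.6 × 10^-5) = 4.180
pH = pKa + log([A⁻]/[HA]) = 4.180 + log(0.303/0.142) = 4.180 +0.329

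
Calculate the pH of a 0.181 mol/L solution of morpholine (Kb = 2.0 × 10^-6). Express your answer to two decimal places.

pH = 10.78

C4H8ONH + H2O ⇌ C4H8ONH2+ + OH-
From the ICE table, Kb = [OH-]²/(0.181 − [OH-]) = 2.0 × 10^-6.
Since Kb ≪ C₀, [OH-] ≈ √(Kb·C₀) = 6.02 × 10^-4 M.
pOH = 3.22, so pH = 14.00 − pOH = 10.78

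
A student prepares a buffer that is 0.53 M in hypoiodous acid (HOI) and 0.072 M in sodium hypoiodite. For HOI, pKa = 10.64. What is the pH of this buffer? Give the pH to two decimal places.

pH = pKa + log([A⁻]/[HA]) = 10.64 + log(0.072/0.53)
pH = 10.64 + (-0.867) = 9.77

pH = 9.77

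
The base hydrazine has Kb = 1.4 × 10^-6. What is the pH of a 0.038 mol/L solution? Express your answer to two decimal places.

pH = 10.36

N2H4 + H2O ⇌ N2H5+ + OH-
Kb = [OH-]²/(0.038 − [OH-]) = 1.4 × 10^-6
Since Kb ≪ C₀, [OH-] ≈ √(Kb·C₀) = 2.31 × 10^-4 M.
pOH = 3.64, so pH = 14.00 − pOH = 10.36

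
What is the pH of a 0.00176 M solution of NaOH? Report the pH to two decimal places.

NaOH is a strong base; [OH-] = 0.00176 M.
pOH = -log(0.00176) = 2.75
pH = 14.00 - 2.75 = 11.25

pH = 11.25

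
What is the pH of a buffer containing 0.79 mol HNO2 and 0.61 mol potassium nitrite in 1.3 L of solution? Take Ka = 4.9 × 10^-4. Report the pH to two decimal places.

pH = 3.20

pKa = −log(4.9 × 10^-4) = 3.310
pH = pKa + log([A⁻]/[HA]) = 3.310 + log(0.61/0.79)
pH = 3.310 + (-0.112) = 3.20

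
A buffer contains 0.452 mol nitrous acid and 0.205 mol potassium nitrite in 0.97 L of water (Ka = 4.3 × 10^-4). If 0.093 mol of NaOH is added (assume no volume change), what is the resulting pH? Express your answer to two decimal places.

pH = 3.29

OH- converts HNO2 to NO2-: HNO2 → 0.359 mol, NO2- → 0.298 mol.
pKa = −log(4.3 × 10^-4) = 3.367
pH = pKa + log(n_NO2-/n_HNO2) = 3.367 + log(0.298/0.359) = 3.367 + (-0.081)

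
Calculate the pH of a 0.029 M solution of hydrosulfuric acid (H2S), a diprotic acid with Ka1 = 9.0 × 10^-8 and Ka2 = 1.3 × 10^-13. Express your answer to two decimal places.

pH = 4.29

Ka1 ≫ Ka2, so treat the first dissociation as the only significant source of H+.
Ka1 = x²/(0.029 − x) = 9.0 × 10^-8
x ≈ √(9.0 × 10^-8 × 0.029) = 5.11 × 10^-5 M
pH = −log(5.11 × 10^-5) = 4.29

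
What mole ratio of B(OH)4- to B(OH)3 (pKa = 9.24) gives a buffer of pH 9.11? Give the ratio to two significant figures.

ratio = 0.74

pH = pKa + log(r) ⇒ log(r) = 9.11 − 9.24 = -0.13
r = [B(OH)4-]/[B(OH)3] = 10^(-0.13) = 0.741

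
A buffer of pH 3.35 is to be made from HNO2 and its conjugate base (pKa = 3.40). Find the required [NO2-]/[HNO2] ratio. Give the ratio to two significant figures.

ratio = 0.89

pH = pKa + log(r) ⇒ log(r) = 3.35 − 3.40 = -0.05
r = [NO2-]/[HNO2] = 10^(-0.05) = 0.891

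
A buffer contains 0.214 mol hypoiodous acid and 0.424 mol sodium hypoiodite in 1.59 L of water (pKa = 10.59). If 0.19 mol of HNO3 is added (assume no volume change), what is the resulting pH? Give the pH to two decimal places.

After neutralization: n(HOI) = 0.404 mol, n(OI-) = 0.234 mol.
Henderson–Hasselbalch with mole ratio 0.234/0.404: pH = 10.59 + (-0.237)

pH = 10.35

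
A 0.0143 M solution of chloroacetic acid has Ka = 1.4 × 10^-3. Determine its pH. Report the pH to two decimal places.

ClCH2COOH ⇌ ClCH2COO- + H+
Ka = x²/(0.0143 − x) = 1.4 × 10^-3
x is not negligible relative to C₀; solve x² + 0.0014·x − 2e-05 = 0.
x = (−Ka + √(Ka² + 4·Ka·C₀))/2 = 3.83 × 10^-3 M
pH = −log[H+] = −log(3.83 × 10^-3) = 2.42

pH = 2.42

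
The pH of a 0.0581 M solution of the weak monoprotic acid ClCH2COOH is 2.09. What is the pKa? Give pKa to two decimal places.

[H+] = 10^(-2.09) = 8.13 × 10^-3 M
At equilibrium [HA] = 0.0581 − 8.13 × 10^-3 = 5.00 × 10^-2 M
Ka = [H+][A-]/[HA] = (8.13 × 10^-3)² / 5.00 × 10^-2 = 1.32 × 10^-3
pKa = -log(1.32 × 10^-3) = 2.88

pKa = 2.88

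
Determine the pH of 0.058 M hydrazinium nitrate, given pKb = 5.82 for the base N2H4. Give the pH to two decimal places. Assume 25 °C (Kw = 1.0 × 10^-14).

N2H5+ is the conjugate acid of the weak base N2H4.
Kb = 10^(−5.82) = 1.51 × 10^-6
Ka = Kw/Kb = 1.0×10^-14 / 1.51 × 10^-6 = 6.62 × 10^-9
From the ICE table, Ka = x²/(0.058 − x) = 6.62 × 10^-9.
Neglecting x in the denominator: x = √(6.62 × 10^-9 × 0.058) = 1.96 × 10^-5 M
(x/C₀ = 0.034% < 5%, so the approximation holds.)
pH = −log(1.96 × 10^-5) = 4.71

pH = 4.71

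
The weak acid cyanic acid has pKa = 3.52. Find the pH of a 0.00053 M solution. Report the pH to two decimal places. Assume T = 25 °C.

pH = 3.56

HOCN ⇌ OCN- + H+
Ka = 10^(−3.52) = 3.02 × 10^-4
Let x = [H+] at equilibrium. Ka = x²/(0.00053 − x).
The 5% rule fails; solving x² + Ka·x − Ka·C₀ = 0 exactly:
x = [−0.000302 + √(0.000302² + 6.4e-07)]/2 = 2.77 × 10^-4 M
pH = −log[H+] = −log(2.77 × 10^-4) = 3.56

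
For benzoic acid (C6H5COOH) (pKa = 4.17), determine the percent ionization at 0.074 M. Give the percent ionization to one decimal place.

3.0%

C6H5COOH ⇌ C6H5COO- + H+; let x = [H+] at equilibrium.
Ka = 10^(−4.17) = 6.76 × 10^-5
x ≈ √(Ka·C₀) = √(6.76 × 10^-5 × 0.074) = 2.24 × 10^-3 M
Fraction ionized = 2.24 × 10^-3 / 0.074 = 0.0303 → 3.0%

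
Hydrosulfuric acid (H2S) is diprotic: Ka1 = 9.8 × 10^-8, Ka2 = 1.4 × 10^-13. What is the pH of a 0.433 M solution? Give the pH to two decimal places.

pH = 3.69

Ka1 ≫ Ka2, so treat the first dissociation as the only significant source of H+.
Ka1 = x²/(0.433 − x) = 9.8 × 10^-8
x ≈ √(9.8 × 10^-8 × 0.433) = 2.06 × 10^-4 M
pH = −log(2.06 × 10^-4) = 3.69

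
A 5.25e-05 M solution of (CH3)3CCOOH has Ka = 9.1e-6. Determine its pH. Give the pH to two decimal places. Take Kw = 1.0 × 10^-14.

pH = 4.75

(CH3)3CCOOH ⇌ (CH3)3CCOO- + H+
From the ICE table, Ka = [H+]²/(5.25e-05 − [H+]) = 9.1 × 10^-6.
The 5% rule fails; solving [H+]² + Ka·[H+] − Ka·C₀ = 0 exactly:
[H+] = (−Ka + √(Ka² + 4·Ka·C₀))/2 = 1.78 × 10^-5 M
pH = −log[H+] = −log(1.78 × 10^-5) = 4.75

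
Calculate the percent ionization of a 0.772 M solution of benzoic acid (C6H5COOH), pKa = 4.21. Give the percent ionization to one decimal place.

C6H5COOH ⇌ C6H5COO- + H+; let x = [H+] at equilibrium.
Ka = 10^(−4.21) = 6.17 × 10^-5
x ≈ √(Ka·C₀) = √(6.17 × 10^-5 × 0.772) = 6.90 × 10^-3 M
% ionization = x/C₀ × 100% = 6.90 × 10^-3/0.772 × 100% = 0.9%

0.9%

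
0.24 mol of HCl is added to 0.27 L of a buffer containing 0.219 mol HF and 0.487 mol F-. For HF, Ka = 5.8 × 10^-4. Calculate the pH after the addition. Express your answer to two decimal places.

pH = 2.97

After neutralization: n(HF) = 0.459 mol, n(F-) = 0.247 mol.
pKa = −log(5.8 × 10^-4) = 3.237
pH = pKa + log(n_F-/n_HF) = 3.237 + log(0.247/0.459) = 3.237 + (-0.269)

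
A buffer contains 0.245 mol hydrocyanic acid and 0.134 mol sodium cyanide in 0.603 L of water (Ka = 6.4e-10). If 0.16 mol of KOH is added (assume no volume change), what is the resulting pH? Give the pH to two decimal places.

After neutralization: n(HCN) = 0.085 mol, n(CN-) = 0.294 mol.
pKa = −log(6.4 × 10^-10) = 9.194
Henderson–Hasselbalch with mole ratio 0.294/0.085: pH = 9.194 + (+0.539)

pH = 9.73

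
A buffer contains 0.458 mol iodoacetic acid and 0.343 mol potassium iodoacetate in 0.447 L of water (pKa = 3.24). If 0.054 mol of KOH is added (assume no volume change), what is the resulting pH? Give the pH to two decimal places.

OH- converts ICH2COOH to ICH2COO-: ICH2COOH → 0.404 mol, ICH2COO- → 0.397 mol.
Henderson–Hasselbalch with mole ratio 0.397/0.404: pH = 3.24 + (-0.008)

pH = 3.23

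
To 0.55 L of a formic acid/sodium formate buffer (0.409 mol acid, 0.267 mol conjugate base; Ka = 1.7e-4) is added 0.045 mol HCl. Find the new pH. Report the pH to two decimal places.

pH = 3.46

Added H+ converts HCOO- to HCOOH: HCOOH → 0.454 mol, HCOO- → 0.222 mol.
pKa = −log(1.7 × 10^-4) = 3.770
Henderson–Hasselbalch with mole ratio 0.222/0.454: pH = 3.770 + (-0.311)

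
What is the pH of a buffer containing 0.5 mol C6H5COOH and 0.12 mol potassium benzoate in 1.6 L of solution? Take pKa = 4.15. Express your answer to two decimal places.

pH = 3.53

Henderson–Hasselbalch: pH = pKa + log([C6H5COO-]/[C6H5COOH]) = 4.15 + log(0.12/0.5)
pH = 4.15 + (-0.620) = 3.53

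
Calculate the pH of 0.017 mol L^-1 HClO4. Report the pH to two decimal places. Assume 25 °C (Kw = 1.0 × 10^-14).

HClO4 is a strong acid and dissociates completely, so [H+] = 0.017 M.
pH = -log(0.017) = 1.77

pH = 1.77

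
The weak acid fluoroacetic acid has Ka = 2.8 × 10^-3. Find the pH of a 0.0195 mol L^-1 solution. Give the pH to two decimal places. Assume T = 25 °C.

FCH2COOH ⇌ FCH2COO- + H+
From the ICE table, Ka = [H+]²/(0.0195 − [H+]) = 2.8 × 10^-3.
[H+] is not negligible relative to C₀; solve [H+]² + 0.0028·[H+] − 5.46e-05 = 0.
[H+] = (−Ka + √(Ka² + 4·Ka·C₀))/2 = 6.12 × 10^-3 M
pH = −log(6.12 × 10^-3) = 2.21

pH = 2.21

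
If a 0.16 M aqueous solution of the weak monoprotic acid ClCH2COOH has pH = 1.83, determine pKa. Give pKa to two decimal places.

[H+] = 10^(-1.83) = 1.48 × 10^-2 M
At equilibrium [HA] = 0.16 − 1.48 × 10^-2 = 1.45 × 10^-1 M
Ka = [H+][A-]/[HA] = (1.48 × 10^-2)² / 1.45 × 10^-1 = 1.51 × 10^-3
pKa = -log(1.51 × 10^-3) = 2.82

pKa = 2.82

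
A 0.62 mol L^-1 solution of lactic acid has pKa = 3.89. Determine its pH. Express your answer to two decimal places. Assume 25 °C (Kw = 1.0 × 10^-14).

pH = 2.05

CH3CH(OH)COOH ⇌ CH3CH(OH)COO- + H+
Ka = 10^(−3.89) = 1.29 × 10^-4
Ka = x²/(0.62 − x) = 1.29 × 10^-4
Neglecting x in the denominator: x = √(1.29 × 10^-4 × 0.62) = 8.94 × 10^-3 M
Check: 1.4% ionized — well under 5%, approximation valid.
pH = −log(8.94 × 10^-3) = 2.05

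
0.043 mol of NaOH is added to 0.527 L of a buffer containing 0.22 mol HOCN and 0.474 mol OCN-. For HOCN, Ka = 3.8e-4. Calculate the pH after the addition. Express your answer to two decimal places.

After neutralization: n(HOCN) = 0.177 mol, n(OCN-) = 0.517 mol.
pKa = −log(3.8 × 10^-4) = 3.420
pH = pKa + log(n_OCN-/n_HOCN) = 3.420 + log(0.517/0.177) = 3.420 + (+0.466)

pH = 3.89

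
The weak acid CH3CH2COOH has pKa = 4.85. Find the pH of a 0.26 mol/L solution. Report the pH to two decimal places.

CH3CH2COOH ⇌ CH3CH2COO- + H+
Ka = 10^(−4.85) = 1.41 × 10^-5
Ka = x²/(0.26 − x) = 1.41 × 10^-5
Neglecting x in the denominator: x = √(1.41 × 10^-5 × 0.26) = 1.91 × 10^-3 M
(x/C₀ = 0.74% < 5%, so the approximation holds.)
pH = −log[H+] = −log(1.91 × 10^-3) = 2.72

pH = 2.72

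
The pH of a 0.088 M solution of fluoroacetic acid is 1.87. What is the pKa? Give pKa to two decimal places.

[H+] = 10^(-1.87) = 1.35 × 10^-2 M
At equilibrium [HA] = 0.088 − 1.35 × 10^-2 = 7.45 × 10^-2 M
Ka = [H+][A-]/[HA] = (1.35 × 10^-2)² / 7.45 × 10^-2 = 2.45 × 10^-3
pKa = -log(2.45 × 10^-3) = 2.61

pKa = 2.61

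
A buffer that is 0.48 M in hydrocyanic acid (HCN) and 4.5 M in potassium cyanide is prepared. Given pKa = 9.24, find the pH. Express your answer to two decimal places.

Henderson–Hasselbalch: pH = pKa + log([CN-]/[HCN]) = 9.24 + log(4.5/0.48)
pH = 9.24 + (+0.972) = 10.21

pH = 10.21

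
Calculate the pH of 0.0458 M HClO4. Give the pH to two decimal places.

pH = 1.34

HClO4 is a strong acid and dissociates completely, so [H+] = 0.0458 M.
pH = -log(0.0458) = 1.34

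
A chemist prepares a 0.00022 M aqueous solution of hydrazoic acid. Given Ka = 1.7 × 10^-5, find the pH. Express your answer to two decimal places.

HN3 ⇌ N3- + H+
From the ICE table, Ka = [H+]²/(0.00022 − [H+]) = 1.7 × 10^-5.
Here C₀/Ka ≈ 12.9, so the small-[H+] approximation fails. Use the quadratic:
[H+] = (−Ka + √(Ka² + 4·Ka·C₀))/2 = 5.32 × 10^-5 M
pH = −log[H+] = −log(5.32 × 10^-5) = 4.27

pH = 4.27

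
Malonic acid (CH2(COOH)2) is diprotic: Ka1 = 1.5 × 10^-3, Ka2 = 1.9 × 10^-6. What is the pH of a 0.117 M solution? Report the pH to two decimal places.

pH = 1.90

Ka1 ≫ Ka2, so treat the first dissociation as the only significant source of H+.
Ka1 = x²/(0.117 − x) = 1.5 × 10^-3
Solving the quadratic: x = (−Ka1 + √(Ka1² + 4·Ka1·C₀))/2 = 1.25 × 10^-2 M
pH = −log(1.25 × 10^-2) = 1.90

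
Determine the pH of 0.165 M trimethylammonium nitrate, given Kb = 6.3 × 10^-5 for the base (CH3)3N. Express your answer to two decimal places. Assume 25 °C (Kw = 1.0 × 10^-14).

pH = 5.29

(CH3)3NH+ is the conjugate acid of the weak base (CH3)3N.
Ka = Kw/Kb = 1.0×10^-14 / 6.3 × 10^-5 = 1.59 × 10^-10
Ka = [H+]²/(0.165 − [H+]) = 1.59 × 10^-10
Assume [H+] ≪ 0.165: [H+] ≈ √(1.59 × 10^-10 × 0.165) = 5.12 × 10^-6 M
([H+]/C₀ = 0.0031% < 5%, so the approximation holds.)
pH = −log[H+] = −log(5.12 × 10^-6) = 5.29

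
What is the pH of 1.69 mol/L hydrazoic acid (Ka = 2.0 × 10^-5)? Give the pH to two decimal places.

pH = 2.24

HN3 ⇌ N3- + H+
From the ICE table, Ka = x²/(1.69 − x) = 2.0 × 10^-5.
Neglecting x in the denominator: x = √(2.0 × 10^-5 × 1.69) = 5.81 × 10^-3 M
pH = −log(5.81 × 10^-3) = 2.24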